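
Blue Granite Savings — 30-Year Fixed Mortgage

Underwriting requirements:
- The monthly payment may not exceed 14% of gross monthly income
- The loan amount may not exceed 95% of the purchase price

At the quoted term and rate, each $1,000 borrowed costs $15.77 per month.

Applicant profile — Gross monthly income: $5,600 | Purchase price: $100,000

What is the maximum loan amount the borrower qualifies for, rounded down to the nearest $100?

Payment cap: 14% × $5,600 = $784/month.
At $15.77 per $1,000, that supports 784/15.77 × 1,000 ≈ $49,714 → $49,700.
LTV cap: 95% × $100,000 = $95,000 → $95,000.
Binding constraint: payment-to-income.

$49,700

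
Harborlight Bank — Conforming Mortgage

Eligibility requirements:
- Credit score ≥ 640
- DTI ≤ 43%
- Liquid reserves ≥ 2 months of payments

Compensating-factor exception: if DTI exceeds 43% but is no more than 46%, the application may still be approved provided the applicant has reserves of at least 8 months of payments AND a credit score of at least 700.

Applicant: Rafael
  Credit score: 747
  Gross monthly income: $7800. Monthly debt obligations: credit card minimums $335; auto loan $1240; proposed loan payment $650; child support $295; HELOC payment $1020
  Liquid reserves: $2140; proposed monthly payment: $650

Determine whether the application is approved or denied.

Denied

Credit score 747 ≥ 640 (meets base)
Total debts = (335 + 1,240 + 650 + 295 + 1,020) = 3,540. DTI = 3,540/7,800 = 45.4% > 43% — standard DTI limit exceeded.
Reserves = 2,140/650 = 3.3 months ≥ 2
45.4% falls in the override range (43%–46%), so the compensating-factor test applies.
Override check — reserves: 3.3 mo (short of 8); score: 747 (ok).
Compensating-factor requirement not fully met.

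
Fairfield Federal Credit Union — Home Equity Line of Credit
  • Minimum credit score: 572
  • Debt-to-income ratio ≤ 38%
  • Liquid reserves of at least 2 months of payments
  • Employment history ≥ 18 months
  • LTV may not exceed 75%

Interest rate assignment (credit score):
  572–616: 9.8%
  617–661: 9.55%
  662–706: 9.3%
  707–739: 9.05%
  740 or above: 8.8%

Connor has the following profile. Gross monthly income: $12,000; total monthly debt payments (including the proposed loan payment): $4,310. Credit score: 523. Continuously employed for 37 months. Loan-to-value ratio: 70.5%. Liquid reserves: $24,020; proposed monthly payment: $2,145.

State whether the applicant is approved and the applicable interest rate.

Denied

Credit score 523 < 572 (below minimum)
DTI: 4,310 ÷ 12,000 = 35.9%, within the 38% cap
Reserves: 24,020 ÷ 2,145 = 11.2 months (meets 2-month minimum)
Employment 37 ≥ 18 months
LTV 70.5% ≤ 75%
Not all requirements met → denied.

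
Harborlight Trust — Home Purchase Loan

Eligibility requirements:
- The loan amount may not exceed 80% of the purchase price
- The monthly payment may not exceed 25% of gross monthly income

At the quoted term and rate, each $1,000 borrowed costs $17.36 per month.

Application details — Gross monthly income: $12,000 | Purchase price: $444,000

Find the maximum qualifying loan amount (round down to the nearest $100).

Payment cap: 25% × $12,000 = $3,000/month.
At $17.36 per $1,000, that supports 3,000/17.36 × 1,000 ≈ $172,811 → $172,800.
LTV cap: 80% × $444,000 = $355,200 → $355,200.
Binding constraint: payment-to-income.

$172,800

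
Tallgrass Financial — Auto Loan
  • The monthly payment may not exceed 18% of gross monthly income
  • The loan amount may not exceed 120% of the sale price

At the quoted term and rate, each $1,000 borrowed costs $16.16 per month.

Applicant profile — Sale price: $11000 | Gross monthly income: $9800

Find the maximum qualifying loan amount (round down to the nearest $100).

$13,200

Payment cap: 18% × $9,800 = $1,764/month.
At $16.16 per $1,000, that supports 1,764/16.16 × 1,000 ≈ $109,158 → $109,100.
LTV cap: 120% × $11,000 = $13,200 → $13,200.
Binding constraint: loan-to-value.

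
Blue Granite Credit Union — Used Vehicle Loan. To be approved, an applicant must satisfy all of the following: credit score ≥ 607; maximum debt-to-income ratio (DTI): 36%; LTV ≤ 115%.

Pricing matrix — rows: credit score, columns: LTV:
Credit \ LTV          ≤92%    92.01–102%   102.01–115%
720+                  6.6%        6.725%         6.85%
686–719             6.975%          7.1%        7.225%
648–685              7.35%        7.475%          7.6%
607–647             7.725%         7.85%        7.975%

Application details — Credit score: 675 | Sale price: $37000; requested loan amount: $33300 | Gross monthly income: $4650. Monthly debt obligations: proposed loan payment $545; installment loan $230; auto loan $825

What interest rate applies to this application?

Credit score 675 ≥ 607; Total monthly debts = (545 + 230 + 825) = 1,600. DTI: 1,600 ÷ 4,650 = 34.4%, within the 36% cap
LTV: 33,300 ÷ 37,000 = 90%, within 115% cap
Score 675 is in the 648–685 band; LTV 90% is in the ≤92% band → 7.35%.

7.35%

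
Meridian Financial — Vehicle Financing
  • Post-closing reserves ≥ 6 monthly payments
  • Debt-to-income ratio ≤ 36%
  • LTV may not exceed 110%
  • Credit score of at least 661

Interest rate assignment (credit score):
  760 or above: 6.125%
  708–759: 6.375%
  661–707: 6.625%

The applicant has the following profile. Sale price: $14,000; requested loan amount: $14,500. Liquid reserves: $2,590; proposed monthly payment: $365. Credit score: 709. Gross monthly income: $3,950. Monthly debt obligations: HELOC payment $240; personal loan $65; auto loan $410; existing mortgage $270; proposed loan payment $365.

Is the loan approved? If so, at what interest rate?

Credit score 709 ≥ 661 (meets minimum)
Loan-to-value = 14,500/14,000 = 103.6% — pass (110% max)
Reserves = 2,590/365 = 7.1 months ≥ 6
Total monthly debts = (240 + 65 + 410 + 270 + 365) = 1,350. DTI: 1,350 ÷ 3,950 = 34.2%, within the 36% cap
All requirements met. Score 709 falls in the 708–759 tier → 6.375%.

Approved at 6.375%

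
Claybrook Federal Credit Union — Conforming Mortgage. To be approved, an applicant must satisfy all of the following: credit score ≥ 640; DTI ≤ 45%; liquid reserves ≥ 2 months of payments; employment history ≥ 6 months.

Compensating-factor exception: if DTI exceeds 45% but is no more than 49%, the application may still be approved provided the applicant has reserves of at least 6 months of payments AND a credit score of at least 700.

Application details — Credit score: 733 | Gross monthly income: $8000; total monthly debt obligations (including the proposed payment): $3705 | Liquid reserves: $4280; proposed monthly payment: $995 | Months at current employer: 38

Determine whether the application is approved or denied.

Denied

Credit score 733 ≥ 640 (meets base)
DTI: 3,705 ÷ 8,000 = 46.3%, over the 45% base limit.
Reserves = 4,280/995 = 4.3 months ≥ 2
Employment 38 ≥ 6 months
46.3% falls in the override range (45%–49%), so the compensating-factor test applies.
Reserves 4.3 < 6 months; credit score 733 ≥ 700.
Override conditions not both satisfied; exception does not apply.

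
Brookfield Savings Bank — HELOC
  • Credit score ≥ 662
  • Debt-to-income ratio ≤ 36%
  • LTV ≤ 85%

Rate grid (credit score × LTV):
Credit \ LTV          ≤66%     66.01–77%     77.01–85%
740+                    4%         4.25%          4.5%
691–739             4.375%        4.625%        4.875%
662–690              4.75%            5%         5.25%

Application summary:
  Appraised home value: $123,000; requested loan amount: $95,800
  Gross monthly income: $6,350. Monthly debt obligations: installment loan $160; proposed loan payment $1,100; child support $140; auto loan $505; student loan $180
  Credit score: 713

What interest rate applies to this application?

Credit score 713 ≥ 662; Total monthly debts = (160 + 1,100 + 140 + 505 + 180) = 2,085. DTI = 2,085/6,350 = 32.8% ≤ 36%
Loan-to-value = 95,800/123,000 = 77.9% — pass (85% max)
Credit 713 → row 691–739; LTV 77.9% → column 77.01–85%. Grid cell → 4.875%.

4.875%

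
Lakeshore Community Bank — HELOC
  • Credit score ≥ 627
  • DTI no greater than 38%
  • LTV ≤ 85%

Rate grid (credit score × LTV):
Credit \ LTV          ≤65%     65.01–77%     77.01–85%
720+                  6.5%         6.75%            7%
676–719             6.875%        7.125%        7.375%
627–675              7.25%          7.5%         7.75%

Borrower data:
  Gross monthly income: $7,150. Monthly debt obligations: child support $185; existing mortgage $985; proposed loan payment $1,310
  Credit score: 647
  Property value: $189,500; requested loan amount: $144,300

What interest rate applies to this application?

7.5%

Credit score 647 ≥ 627; Total monthly debts = (185 + 985 + 1,310) = 2,480. DTI = 2,480/7,150 = 34.7% ≤ 38%
LTV = 144,300/189,500 = 76.1% ≤ 85%
Credit 647 → row 627–675; LTV 76.1% → column 65.01–77%. Grid cell → 7.5%.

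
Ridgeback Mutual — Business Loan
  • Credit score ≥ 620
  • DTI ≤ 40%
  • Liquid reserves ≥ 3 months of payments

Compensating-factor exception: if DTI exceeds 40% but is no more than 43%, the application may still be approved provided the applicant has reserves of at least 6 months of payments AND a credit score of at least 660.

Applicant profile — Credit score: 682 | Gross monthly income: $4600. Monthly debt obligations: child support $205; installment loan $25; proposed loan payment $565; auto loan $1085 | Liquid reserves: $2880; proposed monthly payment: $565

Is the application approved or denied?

Denied

Credit score 682 ≥ 620 (meets base)
Total debts = (205 + 25 + 565 + 1,085) = 1,880. DTI = 1,880/4,600 = 40.9% > 40% — standard DTI limit exceeded.
Reserves: 2,880 ÷ 565 = 5.1 months (meets 3-month minimum)
40.9% falls in the override range (40%–43%), so the compensating-factor test applies.
Reserves 5.1 < 6 months; credit score 682 ≥ 660.
Compensating-factor requirement not fully met.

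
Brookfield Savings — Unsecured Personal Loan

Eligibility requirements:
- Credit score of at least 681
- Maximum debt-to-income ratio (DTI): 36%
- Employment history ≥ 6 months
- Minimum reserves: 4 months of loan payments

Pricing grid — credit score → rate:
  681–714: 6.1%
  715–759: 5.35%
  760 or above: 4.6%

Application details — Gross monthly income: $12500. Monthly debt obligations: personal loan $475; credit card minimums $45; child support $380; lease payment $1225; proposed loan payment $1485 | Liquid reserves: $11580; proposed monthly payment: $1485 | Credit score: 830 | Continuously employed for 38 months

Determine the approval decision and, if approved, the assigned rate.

Approved at 4.6%

Credit score 830 ≥ 681 (meets minimum)
Reserves = 11,580/1,485 = 7.8 months ≥ 4
Employment 38 ≥ 6 months
Total monthly debts = (475 + 45 + 380 + 1,225 + 1,485) = 3,610. Debt-to-income = 3,610/12,500 = 28.9% — meets 36% limit
All requirements met. Score 830 falls in the 760 or above tier → 4.6%.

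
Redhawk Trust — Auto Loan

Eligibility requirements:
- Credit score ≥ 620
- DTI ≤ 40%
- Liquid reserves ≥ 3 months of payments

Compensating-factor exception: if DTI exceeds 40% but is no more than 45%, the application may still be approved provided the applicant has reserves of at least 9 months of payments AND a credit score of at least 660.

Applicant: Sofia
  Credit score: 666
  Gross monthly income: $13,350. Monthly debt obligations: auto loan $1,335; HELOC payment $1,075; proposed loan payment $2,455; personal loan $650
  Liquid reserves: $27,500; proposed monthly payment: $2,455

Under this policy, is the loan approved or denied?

Approved

Credit score 666 ≥ 620 (meets base)
Total debts = (1,335 + 1,075 + 2,455 + 650) = 5,515. DTI: 5,515 ÷ 13,350 = 41.3%, over the 40% base limit.
Reserves: 27,500 ÷ 2,455 = 11.2 months (meets 3-month minimum)
DTI 41.3% is within the 40%–45% exception band; checking compensating factors.
Reserves 11.2 ≥ 9 months; credit score 666 ≥ 660.
Both override conditions satisfied; DTI exception granted.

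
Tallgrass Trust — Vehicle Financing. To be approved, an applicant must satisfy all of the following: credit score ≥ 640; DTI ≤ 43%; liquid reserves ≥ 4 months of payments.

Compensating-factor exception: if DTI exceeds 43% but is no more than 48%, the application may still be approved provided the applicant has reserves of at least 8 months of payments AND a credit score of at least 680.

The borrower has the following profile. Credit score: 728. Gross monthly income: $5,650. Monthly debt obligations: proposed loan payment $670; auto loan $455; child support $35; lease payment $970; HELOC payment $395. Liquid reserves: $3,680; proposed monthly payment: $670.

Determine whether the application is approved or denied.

Credit score 728 ≥ 640 (meets base)
Total debts = (670 + 455 + 35 + 970 + 395) = 2,525. DTI = 2,525/5,650 = 44.7% > 43% — standard DTI limit exceeded.
Liquid reserves cover 3,680/670 = 5.5 months — ≥ 4 required
DTI 44.7% is within the 43%–48% exception band; checking compensating factors.
Override check — reserves: 5.5 mo (short of 8); score: 728 (ok).
Override conditions not both satisfied; exception does not apply.

Denied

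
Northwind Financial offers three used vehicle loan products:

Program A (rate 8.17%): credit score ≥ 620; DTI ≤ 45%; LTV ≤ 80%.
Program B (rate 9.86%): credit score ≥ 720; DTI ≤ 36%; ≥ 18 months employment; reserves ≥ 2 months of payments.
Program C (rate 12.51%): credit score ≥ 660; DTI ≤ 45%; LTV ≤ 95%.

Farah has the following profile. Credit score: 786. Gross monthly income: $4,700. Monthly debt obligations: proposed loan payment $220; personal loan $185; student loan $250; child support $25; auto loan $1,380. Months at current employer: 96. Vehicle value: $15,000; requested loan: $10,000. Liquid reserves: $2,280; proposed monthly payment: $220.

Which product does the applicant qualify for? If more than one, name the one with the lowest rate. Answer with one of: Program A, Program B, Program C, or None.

Program A

Total debts = (220 + 185 + 250 + 25 + 1,380) = 2,060; DTI = 2,060/4,700 = 43.8%.
LTV = 10,000/15,000 = 66.7%.
Reserves = 2,280/220 = 10.4 months.
Program A: score 786 ≥ 620; DTI 43.8% ≤ 45%; LTV 66.7% ≤ 80% → qualifies.
Program B: score 786 ≥ 720; DTI 43.8% > 36%; employment 96 ≥ 18 mo; reserves 10.4 ≥ 2 mo → does not qualify.
Program C: score 786 ≥ 660; DTI 43.8% ≤ 45%; LTV 66.7% ≤ 95% → qualifies.
Qualifying: Program A, Program C. Lowest rate is 8.17% → Program A.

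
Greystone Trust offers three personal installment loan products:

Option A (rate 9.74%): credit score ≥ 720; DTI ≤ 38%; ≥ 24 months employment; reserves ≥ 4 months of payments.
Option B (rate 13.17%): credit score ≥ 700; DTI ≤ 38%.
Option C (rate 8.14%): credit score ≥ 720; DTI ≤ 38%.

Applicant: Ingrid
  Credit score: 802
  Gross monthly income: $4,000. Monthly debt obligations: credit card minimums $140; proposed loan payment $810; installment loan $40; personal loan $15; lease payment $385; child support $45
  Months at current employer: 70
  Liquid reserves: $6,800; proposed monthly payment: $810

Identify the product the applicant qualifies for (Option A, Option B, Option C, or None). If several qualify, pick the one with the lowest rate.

Total debts = (140 + 810 + 40 + 15 + 385 + 45) = 1,435; DTI = 1,435/4,000 = 35.9%.
Reserves = 6,800/810 = 8.4 months.
Option A: score 802 ≥ 720; DTI 35.9% ≤ 38%; employment 70 ≥ 24 mo; reserves 8.4 ≥ 4 mo → qualifies.
Option B: score 802 ≥ 700; DTI 35.9% ≤ 38% → qualifies.
Option C: score 802 ≥ 720; DTI 35.9% ≤ 38% → qualifies.
Qualifying: Option A, Option B, Option C. Lowest rate is 8.14% → Option C.

Option C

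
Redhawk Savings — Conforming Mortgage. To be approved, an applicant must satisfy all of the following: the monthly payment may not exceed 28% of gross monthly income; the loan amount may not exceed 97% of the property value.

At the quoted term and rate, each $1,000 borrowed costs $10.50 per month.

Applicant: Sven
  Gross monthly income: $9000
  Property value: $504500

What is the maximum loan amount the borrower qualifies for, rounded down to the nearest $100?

Payment cap: 28% × $9,000 = $2,520/month.
At $10.50 per $1,000, that supports 2,520/10.50 × 1,000 ≈ $240,000 → $240,000.
LTV cap: 97% × $504,500 = $489,365 → $489,300.
Binding constraint: payment-to-income.

$240,000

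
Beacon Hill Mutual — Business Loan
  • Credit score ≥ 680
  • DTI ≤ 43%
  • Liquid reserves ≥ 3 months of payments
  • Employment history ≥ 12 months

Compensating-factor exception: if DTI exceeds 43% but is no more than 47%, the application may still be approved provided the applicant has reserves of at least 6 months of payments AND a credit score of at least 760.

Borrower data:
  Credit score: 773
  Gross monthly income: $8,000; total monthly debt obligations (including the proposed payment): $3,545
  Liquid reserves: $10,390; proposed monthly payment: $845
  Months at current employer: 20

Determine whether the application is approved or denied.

Approved

Credit score 773 ≥ 680 (meets base)
DTI = 3,545/8,000 = 44.3% > 43% — standard DTI limit exceeded.
Liquid reserves cover 10,390/845 = 12.3 months — ≥ 3 required
Employment 20 ≥ 12 months
DTI 44.3% is within the 43%–47% exception band; checking compensating factors.
Reserves 12.3 ≥ 6 months; credit score 773 ≥ 760.
Both override conditions satisfied; DTI exception granted.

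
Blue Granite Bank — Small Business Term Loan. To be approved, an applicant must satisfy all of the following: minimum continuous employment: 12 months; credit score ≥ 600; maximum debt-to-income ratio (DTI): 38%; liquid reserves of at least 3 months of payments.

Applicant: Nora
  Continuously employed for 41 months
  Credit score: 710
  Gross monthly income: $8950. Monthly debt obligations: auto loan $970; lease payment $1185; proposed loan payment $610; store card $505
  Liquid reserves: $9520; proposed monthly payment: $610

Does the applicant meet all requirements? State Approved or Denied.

Employment 41 ≥ 12 months
Credit score 710 ≥ 600 (meets)
Total monthly debts = (970 + 1,185 + 610 + 505) = 3,270. DTI = 3,270/8,950 = 36.5% ≤ 38%
Liquid reserves cover 9,520/610 = 15.6 months — ≥ 3 required
All criteria satisfied.

Approved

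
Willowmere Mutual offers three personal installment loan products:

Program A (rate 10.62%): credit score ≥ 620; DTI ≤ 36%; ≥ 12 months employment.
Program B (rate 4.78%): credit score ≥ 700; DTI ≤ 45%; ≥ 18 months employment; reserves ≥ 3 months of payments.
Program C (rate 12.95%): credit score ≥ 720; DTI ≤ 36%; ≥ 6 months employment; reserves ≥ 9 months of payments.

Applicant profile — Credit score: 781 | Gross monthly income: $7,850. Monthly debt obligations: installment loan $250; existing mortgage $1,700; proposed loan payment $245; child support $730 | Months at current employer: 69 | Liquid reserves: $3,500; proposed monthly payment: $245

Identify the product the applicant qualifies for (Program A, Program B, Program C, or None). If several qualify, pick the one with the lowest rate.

Total debts = (250 + 1,700 + 245 + 730) = 2,925; DTI = 2,925/7,850 = 37.3%.
Reserves = 3,500/245 = 14.3 months.
Program A: score 781 ≥ 620; DTI 37.3% > 36%; employment 69 ≥ 12 mo → does not qualify.
Program B: score 781 ≥ 700; DTI 37.3% ≤ 45%; employment 69 ≥ 18 mo; reserves 14.3 ≥ 3 mo → qualifies.
Program C: score 781 ≥ 720; DTI 37.3% > 36%; employment 69 ≥ 6 mo; reserves 14.3 ≥ 9 mo → does not qualify.

Program B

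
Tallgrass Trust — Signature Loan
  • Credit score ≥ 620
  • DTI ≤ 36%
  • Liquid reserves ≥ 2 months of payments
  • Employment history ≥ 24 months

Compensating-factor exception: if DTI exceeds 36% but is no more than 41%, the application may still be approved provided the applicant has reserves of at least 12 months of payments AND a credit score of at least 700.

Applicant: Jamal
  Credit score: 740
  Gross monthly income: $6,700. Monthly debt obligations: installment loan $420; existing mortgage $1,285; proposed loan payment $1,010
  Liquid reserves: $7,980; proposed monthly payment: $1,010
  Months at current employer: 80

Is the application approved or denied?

Credit score 740 ≥ 620 (meets base)
Total debts = (420 + 1,285 + 1,010) = 2,715. DTI = 2,715/6,700 = 40.5% > 36% — standard DTI limit exceeded.
Reserves = 7,980/1,010 = 7.9 months ≥ 2
Employment 80 ≥ 24 months
DTI 40.5% is within the 36%–41% exception band; checking compensating factors.
Reserves 7.9 < 12 months; credit score 740 ≥ 700.
Override conditions not both satisfied; exception does not apply.

Denied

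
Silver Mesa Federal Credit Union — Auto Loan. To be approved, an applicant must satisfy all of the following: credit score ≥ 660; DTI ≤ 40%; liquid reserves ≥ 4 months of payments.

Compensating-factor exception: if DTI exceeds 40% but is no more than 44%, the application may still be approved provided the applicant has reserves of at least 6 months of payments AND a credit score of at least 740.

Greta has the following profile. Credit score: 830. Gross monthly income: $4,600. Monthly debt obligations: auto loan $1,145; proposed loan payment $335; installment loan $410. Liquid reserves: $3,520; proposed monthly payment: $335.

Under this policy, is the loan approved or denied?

Approved

Credit score 830 ≥ 660 (meets base)
Total debts = (1,145 + 335 + 410) = 1,890. DTI: 1,890 ÷ 4,600 = 41.1%, over the 40% base limit.
Liquid reserves cover 3,520/335 = 10.5 months — ≥ 4 required
DTI 41.1% is within the 40%–44% exception band; checking compensating factors.
Override check — reserves: 10.5 mo (ok); score: 830 (ok).
Both override conditions satisfied; DTI exception granted.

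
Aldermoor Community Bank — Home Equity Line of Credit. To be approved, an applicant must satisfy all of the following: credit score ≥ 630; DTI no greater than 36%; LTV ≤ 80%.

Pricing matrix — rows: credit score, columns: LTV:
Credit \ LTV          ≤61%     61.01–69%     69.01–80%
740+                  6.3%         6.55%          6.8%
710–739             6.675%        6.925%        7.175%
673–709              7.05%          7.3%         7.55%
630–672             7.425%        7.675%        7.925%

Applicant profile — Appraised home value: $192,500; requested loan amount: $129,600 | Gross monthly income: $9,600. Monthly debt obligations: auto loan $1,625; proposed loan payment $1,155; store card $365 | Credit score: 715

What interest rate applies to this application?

Credit score 715 ≥ 630; Total monthly debts = (1,625 + 1,155 + 365) = 3,145. DTI = 3,145/9,600 = 32.8% ≤ 36%
LTV = 129,600/192,500 = 67.3% ≤ 80%
Credit 715 → row 710–739; LTV 67.3% → column 61.01–69%. Grid cell → 6.925%.

6.925%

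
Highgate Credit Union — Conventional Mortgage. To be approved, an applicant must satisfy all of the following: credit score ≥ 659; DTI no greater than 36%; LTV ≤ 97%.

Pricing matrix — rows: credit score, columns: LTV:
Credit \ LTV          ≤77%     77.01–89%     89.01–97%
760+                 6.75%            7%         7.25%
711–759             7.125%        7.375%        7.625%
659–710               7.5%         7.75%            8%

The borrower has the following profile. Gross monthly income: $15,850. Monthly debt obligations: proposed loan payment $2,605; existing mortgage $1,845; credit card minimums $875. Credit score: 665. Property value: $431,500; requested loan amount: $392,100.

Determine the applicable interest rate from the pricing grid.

Credit score 665 ≥ 659; Total monthly debts = (2,605 + 1,845 + 875) = 5,325. DTI: 5,325 ÷ 15,850 = 33.6%, within the 36% cap
LTV: 392,100 ÷ 431,500 = 90.9%, within 97% cap
Score 665 is in the 659–710 band; LTV 90.9% is in the 89.01–97% band → 8%.

8%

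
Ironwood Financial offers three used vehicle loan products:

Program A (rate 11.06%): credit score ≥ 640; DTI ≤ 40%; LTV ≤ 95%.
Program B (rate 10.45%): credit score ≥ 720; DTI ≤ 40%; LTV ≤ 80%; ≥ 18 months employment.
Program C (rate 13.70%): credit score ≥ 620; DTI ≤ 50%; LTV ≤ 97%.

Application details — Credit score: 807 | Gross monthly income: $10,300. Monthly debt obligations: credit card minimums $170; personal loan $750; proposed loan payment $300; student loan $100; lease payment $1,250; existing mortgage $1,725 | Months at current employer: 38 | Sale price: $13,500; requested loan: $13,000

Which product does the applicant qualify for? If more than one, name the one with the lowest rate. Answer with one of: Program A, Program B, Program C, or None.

Total debts = (170 + 750 + 300 + 100 + 1,250 + 1,725) = 4,295; DTI = 4,295/10,300 = 41.7%.
LTV = 13,000/13,500 = 96.3%.
Program A: score 807 ≥ 640; DTI 41.7% > 40%; LTV 96.3% > 95% → does not qualify.
Program B: score 807 ≥ 720; DTI 41.7% > 40%; LTV 96.3% > 80%; employment 38 ≥ 18 mo → does not qualify.
Program C: score 807 ≥ 620; DTI 41.7% ≤ 50%; LTV 96.3% ≤ 97% → qualifies.

Program C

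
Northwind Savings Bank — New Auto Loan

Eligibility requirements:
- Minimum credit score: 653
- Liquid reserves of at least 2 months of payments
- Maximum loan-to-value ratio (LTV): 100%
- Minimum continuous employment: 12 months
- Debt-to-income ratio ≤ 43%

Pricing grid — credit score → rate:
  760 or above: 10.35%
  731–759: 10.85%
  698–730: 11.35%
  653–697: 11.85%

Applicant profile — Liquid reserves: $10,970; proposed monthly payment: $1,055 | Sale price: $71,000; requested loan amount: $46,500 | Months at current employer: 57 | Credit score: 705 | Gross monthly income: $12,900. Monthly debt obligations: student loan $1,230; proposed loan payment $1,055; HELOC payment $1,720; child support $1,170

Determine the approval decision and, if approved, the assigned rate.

Credit score 705 ≥ 653 (meets minimum)
LTV = 46,500/71,000 = 65.5% ≤ 100%
Reserves = 10,970/1,055 = 10.4 months ≥ 2
Employment 57 ≥ 12 months
Total monthly debts = (1,230 + 1,055 + 1,720 + 1,170) = 5,175. Debt-to-income = 5,175/12,900 = 40.1% — meets 43% limit
All requirements met. Score 705 falls in the 698–730 tier → 11.35%.

Approved at 11.35%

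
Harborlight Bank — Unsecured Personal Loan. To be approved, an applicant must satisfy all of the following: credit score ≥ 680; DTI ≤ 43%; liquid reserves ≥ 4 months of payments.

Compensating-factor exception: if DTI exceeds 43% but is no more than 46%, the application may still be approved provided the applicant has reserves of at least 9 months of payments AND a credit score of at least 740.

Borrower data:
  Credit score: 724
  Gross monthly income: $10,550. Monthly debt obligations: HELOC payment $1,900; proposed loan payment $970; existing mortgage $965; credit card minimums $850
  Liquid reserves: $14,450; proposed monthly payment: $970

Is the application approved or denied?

Denied

Credit score 724 ≥ 680 (meets base)
Total debts = (1,900 + 970 + 965 + 850) = 4,685. DTI = 4,685/10,550 = 44.4% > 43% — standard DTI limit exceeded.
Reserves: 14,450 ÷ 970 = 14.9 months (meets 4-month minimum)
DTI 44.4% is within the 43%–46% exception band; checking compensating factors.
Reserves 14.9 ≥ 9 months; credit score 724 < 740.
Compensating-factor requirement not fully met.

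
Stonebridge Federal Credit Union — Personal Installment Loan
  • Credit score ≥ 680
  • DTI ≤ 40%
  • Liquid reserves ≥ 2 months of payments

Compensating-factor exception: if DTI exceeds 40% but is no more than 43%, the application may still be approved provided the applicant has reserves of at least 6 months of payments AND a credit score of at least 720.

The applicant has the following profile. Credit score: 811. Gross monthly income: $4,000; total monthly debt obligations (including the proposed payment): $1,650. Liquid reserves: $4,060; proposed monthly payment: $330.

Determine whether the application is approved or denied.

Credit score 811 ≥ 680 (meets base)
DTI: 1,650 ÷ 4,000 = 41.2%, over the 40% base limit.
Reserves: 4,060 ÷ 330 = 12.3 months (meets 2-month minimum)
DTI 41.2% is within the 40%–43% exception band; checking compensating factors.
Reserves 12.3 ≥ 6 months; credit score 811 ≥ 720.
Both compensating conditions met → exception applies.

Approved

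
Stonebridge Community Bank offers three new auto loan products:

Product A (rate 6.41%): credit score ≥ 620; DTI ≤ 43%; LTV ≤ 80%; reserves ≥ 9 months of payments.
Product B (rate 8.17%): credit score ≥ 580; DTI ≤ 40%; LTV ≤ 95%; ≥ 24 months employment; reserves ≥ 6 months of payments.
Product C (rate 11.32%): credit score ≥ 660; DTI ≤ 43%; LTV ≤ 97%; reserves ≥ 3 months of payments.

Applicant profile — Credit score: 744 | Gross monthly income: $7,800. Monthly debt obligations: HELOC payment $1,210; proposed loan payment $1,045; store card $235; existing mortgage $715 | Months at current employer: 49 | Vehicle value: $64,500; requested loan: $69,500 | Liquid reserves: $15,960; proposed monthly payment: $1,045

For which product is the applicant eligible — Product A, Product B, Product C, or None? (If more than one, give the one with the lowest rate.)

Total debts = (1,210 + 1,045 + 235 + 715) = 3,205; DTI = 3,205/7,800 = 41.1%.
LTV = 69,500/64,500 = 107.8%.
Reserves = 15,960/1,045 = 15.3 months.
Product A: score 744 ≥ 620; DTI 41.1% ≤ 43%; LTV 107.8% > 80%; reserves 15.3 ≥ 9 mo → does not qualify.
Product B: score 744 ≥ 580; DTI 41.1% > 40%; LTV 107.8% > 95%; employment 49 ≥ 24 mo; reserves 15.3 ≥ 6 mo → does not qualify.
Product C: score 744 ≥ 660; DTI 41.1% ≤ 43%; LTV 107.8% > 97%; reserves 15.3 ≥ 3 mo → does not qualify.

None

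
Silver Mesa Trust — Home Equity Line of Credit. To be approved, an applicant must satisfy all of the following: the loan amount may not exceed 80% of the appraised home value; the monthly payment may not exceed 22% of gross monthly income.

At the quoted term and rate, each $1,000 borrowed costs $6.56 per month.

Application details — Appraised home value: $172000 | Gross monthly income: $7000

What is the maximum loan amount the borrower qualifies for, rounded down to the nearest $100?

Payment cap: 22% × $7,000 = $1,540/month.
At $6.56 per $1,000, that supports 1,540/6.56 × 1,000 ≈ $234,756 → $234,700.
LTV cap: 80% × $172,000 = $137,600 → $137,600.
Binding constraint: loan-to-value.

$137,600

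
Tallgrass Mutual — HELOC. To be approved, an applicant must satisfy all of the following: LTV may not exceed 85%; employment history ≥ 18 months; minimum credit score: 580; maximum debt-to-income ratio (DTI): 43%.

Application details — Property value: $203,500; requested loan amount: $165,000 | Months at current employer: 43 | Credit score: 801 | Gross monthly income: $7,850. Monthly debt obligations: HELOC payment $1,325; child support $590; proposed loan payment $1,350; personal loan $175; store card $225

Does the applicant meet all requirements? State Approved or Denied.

LTV = 165,000/203,500 = 81.1% ≤ 85%
Employment 43 ≥ 18 months
Credit score 801 ≥ 580 (meets)
Total monthly debts = (1,325 + 590 + 1,350 + 175 + 225) = 3,665. DTI = 3,665/7,850 = 46.7% > 43%
Fails on DTI.

Denied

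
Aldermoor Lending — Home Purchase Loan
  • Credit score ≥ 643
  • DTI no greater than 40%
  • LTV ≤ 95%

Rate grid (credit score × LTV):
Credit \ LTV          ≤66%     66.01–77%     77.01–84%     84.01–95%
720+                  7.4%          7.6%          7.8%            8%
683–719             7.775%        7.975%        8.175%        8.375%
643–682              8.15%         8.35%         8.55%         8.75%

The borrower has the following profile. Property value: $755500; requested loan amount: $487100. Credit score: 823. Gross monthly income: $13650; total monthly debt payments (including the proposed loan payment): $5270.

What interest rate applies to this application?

7.4%

Credit score 823 ≥ 643; DTI: 5,270 ÷ 13,650 = 38.6%, within the 40% cap
Loan-to-value = 487,100/755,500 = 64.5% — pass (95% max)
Row: 823 falls in 720+. Column: 64.5% falls in ≤66%. Rate = 7.4%.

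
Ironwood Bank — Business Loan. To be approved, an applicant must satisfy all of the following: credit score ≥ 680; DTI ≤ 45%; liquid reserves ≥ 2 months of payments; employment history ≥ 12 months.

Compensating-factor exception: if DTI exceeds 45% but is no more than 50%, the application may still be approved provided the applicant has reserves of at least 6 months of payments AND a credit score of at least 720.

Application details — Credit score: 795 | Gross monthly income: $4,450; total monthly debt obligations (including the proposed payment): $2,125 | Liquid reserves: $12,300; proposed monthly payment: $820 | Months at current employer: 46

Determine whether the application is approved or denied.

Credit score 795 ≥ 680 (meets base)
DTI = 2,125/4,450 = 47.8% > 45% — standard DTI limit exceeded.
Reserves = 12,300/820 = 15.0 months ≥ 2
Employment 46 ≥ 12 months
47.8% falls in the override range (45%–50%), so the compensating-factor test applies.
Reserves 15.0 ≥ 6 months; credit score 795 ≥ 720.
Both override conditions satisfied; DTI exception granted.

Approved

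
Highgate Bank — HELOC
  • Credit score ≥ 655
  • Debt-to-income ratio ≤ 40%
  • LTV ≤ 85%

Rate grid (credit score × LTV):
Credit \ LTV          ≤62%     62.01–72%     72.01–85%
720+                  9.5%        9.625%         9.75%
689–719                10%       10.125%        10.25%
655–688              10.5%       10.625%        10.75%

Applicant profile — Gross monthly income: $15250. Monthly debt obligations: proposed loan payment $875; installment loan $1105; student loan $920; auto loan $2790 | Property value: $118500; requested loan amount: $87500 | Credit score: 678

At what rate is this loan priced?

Credit score 678 ≥ 655; Total monthly debts = (875 + 1,105 + 920 + 2,790) = 5,690. DTI = 5,690/15,250 = 37.3% ≤ 40%
LTV: 87,500 ÷ 118,500 = 73.8%, within 85% cap
Row: 678 falls in 655–688. Column: 73.8% falls in 72.01–85%. Rate = 10.75%.

10.75%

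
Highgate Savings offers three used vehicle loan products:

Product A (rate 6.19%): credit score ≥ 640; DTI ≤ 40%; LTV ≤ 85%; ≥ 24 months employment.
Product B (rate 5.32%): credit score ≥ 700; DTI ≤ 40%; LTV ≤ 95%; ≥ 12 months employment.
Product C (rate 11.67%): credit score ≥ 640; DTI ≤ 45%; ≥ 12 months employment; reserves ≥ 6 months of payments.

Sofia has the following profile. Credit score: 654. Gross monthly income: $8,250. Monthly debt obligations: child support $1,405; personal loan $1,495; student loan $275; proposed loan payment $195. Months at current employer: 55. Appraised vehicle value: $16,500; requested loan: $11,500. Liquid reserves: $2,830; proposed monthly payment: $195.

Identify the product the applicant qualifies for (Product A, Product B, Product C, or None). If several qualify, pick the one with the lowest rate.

Product C

Total debts = (1,405 + 1,495 + 275 + 195) = 3,370; DTI = 3,370/8,250 = 40.8%.
LTV = 11,500/16,500 = 69.7%.
Reserves = 2,830/195 = 14.5 months.
Product A: score 654 ≥ 640; DTI 40.8% > 40%; LTV 69.7% ≤ 85%; employment 55 ≥ 24 mo → does not qualify.
Product B: score 654 < 700; DTI 40.8% > 40%; LTV 69.7% ≤ 95%; employment 55 ≥ 12 mo → does not qualify.
Product C: score 654 ≥ 640; DTI 40.8% ≤ 45%; employment 55 ≥ 12 mo; reserves 14.5 ≥ 6 mo → qualifies.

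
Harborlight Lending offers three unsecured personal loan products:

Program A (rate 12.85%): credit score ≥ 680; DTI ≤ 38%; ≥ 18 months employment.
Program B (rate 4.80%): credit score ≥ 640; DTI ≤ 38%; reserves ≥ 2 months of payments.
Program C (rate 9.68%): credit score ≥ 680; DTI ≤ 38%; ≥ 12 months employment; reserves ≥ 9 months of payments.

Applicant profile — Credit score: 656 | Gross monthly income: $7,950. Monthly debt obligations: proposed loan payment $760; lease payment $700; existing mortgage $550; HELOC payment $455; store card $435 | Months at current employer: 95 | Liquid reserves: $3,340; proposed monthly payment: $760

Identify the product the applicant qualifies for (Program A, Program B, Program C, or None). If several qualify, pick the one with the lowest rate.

Total debts = (760 + 700 + 550 + 455 + 435) = 2,900; DTI = 2,900/7,950 = 36.5%.
Reserves = 3,340/760 = 4.4 months.
Program A: score 656 < 680; DTI 36.5% ≤ 38%; employment 95 ≥ 18 mo → does not qualify.
Program B: score 656 ≥ 640; DTI 36.5% ≤ 38%; reserves 4.4 ≥ 2 mo → qualifies.
Program C: score 656 < 680; DTI 36.5% ≤ 38%; employment 95 ≥ 12 mo; reserves 4.4 < 9 mo → does not qualify.

Program B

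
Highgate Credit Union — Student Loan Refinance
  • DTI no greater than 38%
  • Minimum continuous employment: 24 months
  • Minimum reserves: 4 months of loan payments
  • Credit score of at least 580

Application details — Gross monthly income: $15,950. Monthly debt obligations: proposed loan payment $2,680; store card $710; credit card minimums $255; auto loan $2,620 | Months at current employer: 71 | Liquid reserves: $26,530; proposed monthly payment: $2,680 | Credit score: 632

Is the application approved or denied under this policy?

Denied

Total monthly debts = (2,680 + 710 + 255 + 2,620) = 6,265. DTI: 6,265 ÷ 15,950 = 39.3%, exceeds the 38% cap
Employment 71 ≥ 24 months
Reserves = 26,530/2,680 = 9.9 months ≥ 4
Credit score 632 ≥ 580 (meets)
Fails on DTI.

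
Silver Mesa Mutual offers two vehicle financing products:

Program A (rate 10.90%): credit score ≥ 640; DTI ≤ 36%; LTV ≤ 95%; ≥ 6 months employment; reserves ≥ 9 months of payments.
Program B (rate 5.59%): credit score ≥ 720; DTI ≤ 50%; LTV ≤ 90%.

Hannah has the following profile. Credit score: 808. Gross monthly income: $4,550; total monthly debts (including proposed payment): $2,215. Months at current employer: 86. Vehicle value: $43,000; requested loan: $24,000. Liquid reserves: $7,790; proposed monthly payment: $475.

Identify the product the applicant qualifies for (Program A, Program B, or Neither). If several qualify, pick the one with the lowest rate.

Program B

DTI = 2,215/4,550 = 48.7%.
LTV = 24,000/43,000 = 55.8%.
Reserves = 7,790/475 = 16.4 months.
Program A: score 808 ≥ 640; DTI 48.7% > 36%; LTV 55.8% ≤ 95%; employment 86 ≥ 6 mo; reserves 16.4 ≥ 9 mo → does not qualify.
Program B: score 808 ≥ 720; DTI 48.7% ≤ 50%; LTV 55.8% ≤ 90% → qualifies.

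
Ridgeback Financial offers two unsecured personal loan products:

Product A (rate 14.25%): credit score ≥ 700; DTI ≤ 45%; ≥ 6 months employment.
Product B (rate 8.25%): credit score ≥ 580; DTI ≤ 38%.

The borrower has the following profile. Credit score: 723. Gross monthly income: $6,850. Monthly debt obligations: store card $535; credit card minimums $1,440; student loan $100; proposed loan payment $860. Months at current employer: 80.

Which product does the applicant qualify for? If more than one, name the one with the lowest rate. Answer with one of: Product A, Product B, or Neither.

Total debts = (535 + 1,440 + 100 + 860) = 2,935; DTI = 2,935/6,850 = 42.8%.
Product A: score 723 ≥ 700; DTI 42.8% ≤ 45%; employment 80 ≥ 6 mo → qualifies.
Product B: score 723 ≥ 580; DTI 42.8% > 38% → does not qualify.

Product A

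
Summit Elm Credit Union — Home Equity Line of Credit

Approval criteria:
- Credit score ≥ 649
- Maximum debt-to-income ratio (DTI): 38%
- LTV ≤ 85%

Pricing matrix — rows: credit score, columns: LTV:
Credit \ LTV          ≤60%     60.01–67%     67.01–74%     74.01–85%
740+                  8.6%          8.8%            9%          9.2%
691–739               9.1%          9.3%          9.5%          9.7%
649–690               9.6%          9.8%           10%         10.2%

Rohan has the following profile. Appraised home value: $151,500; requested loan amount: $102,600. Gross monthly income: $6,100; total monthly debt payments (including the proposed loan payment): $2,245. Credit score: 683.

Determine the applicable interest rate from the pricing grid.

Credit score 683 ≥ 649; DTI: 2,245 ÷ 6,100 = 36.8%, within the 38% cap
Loan-to-value = 102,600/151,500 = 67.7% — pass (85% max)
Row: 683 falls in 649–690. Column: 67.7% falls in 67.01–74%. Rate = 10%.

10%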